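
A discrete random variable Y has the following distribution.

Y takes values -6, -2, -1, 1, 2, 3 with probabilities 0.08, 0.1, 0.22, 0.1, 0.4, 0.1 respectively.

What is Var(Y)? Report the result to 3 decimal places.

6.010

E[Y] = (-6)(0.08) + (-2)(0.1) + (-1)(0.22) + (1)(0.1) + (2)(0.4) + (3)(0.1) = 0.3
E[Y²] = (-6)²(0.08) + (-2)²(0.1) + (-1)²(0.22) + (1)²(0.1) + (2)²(0.4) + (3)²(0.1) = 6.1
Var(Y) = E[Y²] − (E[Y])² = 6.1 − (0.3)² = 6.01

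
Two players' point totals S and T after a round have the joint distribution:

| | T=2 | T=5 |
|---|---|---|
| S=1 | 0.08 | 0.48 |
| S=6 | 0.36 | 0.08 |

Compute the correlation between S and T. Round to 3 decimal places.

-0.675

E[S] = 3.2,  E[T] = 3.68
E[ST] = 9.28
Cov(S,T) = E[ST] − E[S]E[T] = 9.28 − (3.2)(3.68) = -2.496
V(S) = 6.16,  V(T) = 2.2176
ρ = -2.496 / √(6.16·2.2176) ≈ -0.675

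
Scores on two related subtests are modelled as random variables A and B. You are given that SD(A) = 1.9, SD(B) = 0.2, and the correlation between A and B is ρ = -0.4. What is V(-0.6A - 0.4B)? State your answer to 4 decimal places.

1.2330

V(A) = (1.9)² = 3.61;  V(B) = (0.2)² = 0.04
Cov(A,B) = ρ·SD(A)·SD(B) = -0.4·1.9·0.2 = -0.152
V(-0.6A - 0.4B) = (-0.6)²·V(A) + (-0.4)²·V(B) + 2·(-0.6)·(-0.4)·Cov(A,B)
= 0.36·3.61 + 0.16·0.04 + 0.48·-0.152 = 1.23304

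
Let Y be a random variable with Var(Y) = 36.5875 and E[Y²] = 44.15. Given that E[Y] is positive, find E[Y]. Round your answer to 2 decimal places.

2.75

(E[Y])² = E[Y²] − Var(Y) = 44.15 − 36.5875 = 7.5625
E[Y] = √7.5625 = 2.75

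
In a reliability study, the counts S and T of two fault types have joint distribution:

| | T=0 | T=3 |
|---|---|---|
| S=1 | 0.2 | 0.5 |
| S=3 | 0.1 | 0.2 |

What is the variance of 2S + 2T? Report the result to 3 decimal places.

E[S] = 1.6,  E[T] = 2.1,  E[ST] = 3.3
V(S) = 3.4 − (1.6)² = 0.84;  V(T) = 6.3 − (2.1)² = 1.89
Cov(S,T) = 3.3 − (1.6)(2.1) = -0.06
V(2S + 2T) = (2)²·0.84 + (2)²·1.89 + 2·(2)·(2)·-0.06 = 10.44

10.440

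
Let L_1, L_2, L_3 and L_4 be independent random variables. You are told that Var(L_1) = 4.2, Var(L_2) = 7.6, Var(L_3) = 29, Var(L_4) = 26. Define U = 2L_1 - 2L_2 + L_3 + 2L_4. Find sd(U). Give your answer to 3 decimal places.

By independence, Var(U) = (2)²Var(L_1) + (-2)²Var(L_2) + (1)²Var(L_3) + (2)²Var(L_4)
= (2)²·4.2 + (-2)²·7.6 + (1)²·29 + (2)²·26 = 180.2
sd(U) = √180.2 ≈ 13.424

13.424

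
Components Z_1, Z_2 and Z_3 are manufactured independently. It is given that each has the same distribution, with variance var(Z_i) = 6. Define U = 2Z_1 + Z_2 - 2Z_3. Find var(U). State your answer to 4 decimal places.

By independence, var(U) = (2)²var(Z_1) + (1)²var(Z_2) + (-2)²var(Z_3)
= (2)²·6 + (1)²·6 + (-2)²·6 = 54

54.0000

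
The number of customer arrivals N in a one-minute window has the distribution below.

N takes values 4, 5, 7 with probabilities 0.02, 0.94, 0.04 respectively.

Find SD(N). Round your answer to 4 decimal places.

E[N] = (4)(0.02) + (5)(0.94) + (7)(0.04) = 5.06
E[N²] = (4)²(0.02) + (5)²(0.94) + (7)²(0.04) = 25.78
Var(N) = E[N²] − (E[N])² = 25.78 − (5.06)² = 0.1764
SD(N) = √0.1764 ≈ 0.4200

0.4200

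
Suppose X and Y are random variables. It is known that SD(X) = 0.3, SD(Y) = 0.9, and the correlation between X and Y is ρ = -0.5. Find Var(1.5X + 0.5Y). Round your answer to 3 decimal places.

0.203

Var(X) = (0.3)² = 0.09;  Var(Y) = (0.9)² = 0.81
cov(X,Y) = ρ·SD(X)·SD(Y) = -0.5·0.3·0.9 = -0.135
Var(1.5X + 0.5Y) = (1.5)²·Var(X) + (0.5)²·Var(Y) + 2·(1.5)·(0.5)·cov(X,Y)
= 2.25·0.09 + 0.25·0.81 + 1.5·-0.135 = 0.2025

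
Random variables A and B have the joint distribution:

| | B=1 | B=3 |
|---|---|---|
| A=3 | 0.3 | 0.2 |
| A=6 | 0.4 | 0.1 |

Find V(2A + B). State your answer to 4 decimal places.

8.6400

E[A] = 4.5,  E[B] = 1.6,  E[AB] = 6.9
V(A) = 22.5 − (4.5)² = 2.25;  V(B) = 3.4 − (1.6)² = 0.84
Cov(A,B) = 6.9 − (4.5)(1.6) = -0.3
V(2A + B) = (2)²·2.25 + (1)²·0.84 + 2·(2)·(1)·-0.3 = 8.64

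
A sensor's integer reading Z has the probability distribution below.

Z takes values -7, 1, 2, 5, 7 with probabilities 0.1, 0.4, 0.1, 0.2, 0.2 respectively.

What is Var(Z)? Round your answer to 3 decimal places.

E[Z] = (-7)(0.1) + (1)(0.4) + (2)(0.1) + (5)(0.2) + (7)(0.2) = 2.3
E[Z²] = (-7)²(0.1) + (1)²(0.4) + (2)²(0.1) + (5)²(0.2) + (7)²(0.2) = 20.5
Var(Z) = E[Z²] − (E[Z])² = 20.5 − (2.3)² = 15.21

15.210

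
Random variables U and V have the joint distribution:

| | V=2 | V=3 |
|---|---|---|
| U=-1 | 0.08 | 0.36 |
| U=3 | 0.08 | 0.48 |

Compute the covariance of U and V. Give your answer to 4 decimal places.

E[U] = 1.24,  E[V] = 2.84
E[UV] = 3.56
cov(U,V) = E[UV] − E[U]E[V] = 3.56 − (1.24)(2.84) = 0.0384

0.0384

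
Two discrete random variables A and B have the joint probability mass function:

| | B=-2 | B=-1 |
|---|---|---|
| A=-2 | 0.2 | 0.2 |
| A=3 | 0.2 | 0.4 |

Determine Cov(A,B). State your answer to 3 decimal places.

0.200

E[A] = 1,  E[B] = -1.4
E[AB] = -1.2
Cov(A,B) = E[AB] − E[A]E[B] = -1.2 − (1)(-1.4) = 0.2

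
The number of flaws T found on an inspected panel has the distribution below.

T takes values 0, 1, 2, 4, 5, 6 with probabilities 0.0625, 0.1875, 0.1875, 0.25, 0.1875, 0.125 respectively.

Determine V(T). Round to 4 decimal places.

E[T] = (0)(0.0625) + (1)(0.1875) + (2)(0.1875) + (4)(0.25) + (5)(0.1875) + (6)(0.125) = 3.25
E[T²] = (0)²(0.0625) + (1)²(0.1875) + (2)²(0.1875) + (4)²(0.25) + (5)²(0.1875) + (6)²(0.125) = 14.125
V(T) = E[T²] − (E[T])² = 14.125 − (3.25)² = 3.5625

3.5625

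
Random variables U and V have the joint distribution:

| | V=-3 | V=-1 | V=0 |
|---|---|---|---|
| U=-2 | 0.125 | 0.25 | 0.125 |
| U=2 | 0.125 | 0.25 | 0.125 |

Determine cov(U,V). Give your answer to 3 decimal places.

E[U] = 0,  E[V] = -1.25
E[UV] = 0
cov(U,V) = E[UV] − E[U]E[V] = 0 − (0)(-1.25) = 0

0.000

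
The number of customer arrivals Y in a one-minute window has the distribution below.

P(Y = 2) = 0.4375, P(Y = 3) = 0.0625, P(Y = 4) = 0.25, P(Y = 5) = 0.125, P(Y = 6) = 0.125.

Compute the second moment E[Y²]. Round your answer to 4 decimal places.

E[Y²] = (2)²(0.4375) + (3)²(0.0625) + (4)²(0.25) + (5)²(0.125) + (6)²(0.125) = 13.9375

13.9375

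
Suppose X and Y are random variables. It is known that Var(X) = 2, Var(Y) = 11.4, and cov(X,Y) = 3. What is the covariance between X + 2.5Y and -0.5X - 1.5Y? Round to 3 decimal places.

cov(X + 2.5Y, -0.5X - 1.5Y) = (1)(-0.5)Var(X) + (2.5)(-1.5)Var(Y) + [(1)(-1.5) + (2.5)(-0.5)]cov(X,Y)
= -0.5·2 + -3.75·11.4 + -2.75·3 = -52

-52.000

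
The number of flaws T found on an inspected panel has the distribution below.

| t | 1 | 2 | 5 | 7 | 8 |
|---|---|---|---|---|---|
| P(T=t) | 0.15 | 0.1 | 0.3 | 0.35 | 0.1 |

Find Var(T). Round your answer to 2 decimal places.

5.59

E[T] = (1)(0.15) + (2)(0.1) + (5)(0.3) + (7)(0.35) + (8)(0.1) = 5.1
E[T²] = (1)²(0.15) + (2)²(0.1) + (5)²(0.3) + (7)²(0.35) + (8)²(0.1) = 31.6
Var(T) = E[T²] − (E[T])² = 31.6 − (5.1)² = 5.59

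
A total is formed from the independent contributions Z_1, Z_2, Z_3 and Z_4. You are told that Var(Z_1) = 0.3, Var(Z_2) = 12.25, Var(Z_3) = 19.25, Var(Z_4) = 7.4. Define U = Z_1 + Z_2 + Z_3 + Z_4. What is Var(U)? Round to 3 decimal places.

39.200

By independence, Var(U) = (1)²Var(Z_1) + (1)²Var(Z_2) + (1)²Var(Z_3) + (1)²Var(Z_4)
= (1)²·0.3 + (1)²·12.25 + (1)²·19.25 + (1)²·7.4 = 39.2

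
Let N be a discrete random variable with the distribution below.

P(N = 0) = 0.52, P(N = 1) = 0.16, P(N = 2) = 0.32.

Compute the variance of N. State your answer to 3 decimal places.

0.800

E[N] = (0)(0.52) + (1)(0.16) + (2)(0.32) = 0.8
E[N²] = (0)²(0.52) + (1)²(0.16) + (2)²(0.32) = 1.44
Var(N) = E[N²] − (E[N])² = 1.44 − (0.8)² = 0.8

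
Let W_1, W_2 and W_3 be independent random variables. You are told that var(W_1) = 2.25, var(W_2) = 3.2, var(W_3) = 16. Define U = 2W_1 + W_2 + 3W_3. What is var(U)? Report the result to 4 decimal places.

156.2000

By independence, var(U) = (2)²var(W_1) + (1)²var(W_2) + (3)²var(W_3)
= (2)²·2.25 + (1)²·3.2 + (3)²·16 = 156.2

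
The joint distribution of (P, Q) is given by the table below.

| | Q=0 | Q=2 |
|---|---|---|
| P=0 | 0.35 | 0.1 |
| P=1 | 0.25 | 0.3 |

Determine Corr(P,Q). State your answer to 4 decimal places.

0.3282

E[P] = 0.55,  E[Q] = 0.8
E[PQ] = 0.6
cov(P,Q) = E[PQ] − E[P]E[Q] = 0.6 − (0.55)(0.8) = 0.16
var(P) = 0.2475,  var(Q) = 0.96
ρ = 0.16 / √(0.2475·0.96) ≈ 0.3282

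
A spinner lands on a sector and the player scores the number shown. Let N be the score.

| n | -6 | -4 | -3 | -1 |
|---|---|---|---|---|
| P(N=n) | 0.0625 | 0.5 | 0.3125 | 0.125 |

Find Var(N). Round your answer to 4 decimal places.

E[N] = (-6)(0.0625) + (-4)(0.5) + (-3)(0.3125) + (-1)(0.125) = -3.4375
E[N²] = (-6)²(0.0625) + (-4)²(0.5) + (-3)²(0.3125) + (-1)²(0.125) = 13.1875
Var(N) = E[N²] − (E[N])² = 13.1875 − (-3.4375)² = 1.37109375

1.3711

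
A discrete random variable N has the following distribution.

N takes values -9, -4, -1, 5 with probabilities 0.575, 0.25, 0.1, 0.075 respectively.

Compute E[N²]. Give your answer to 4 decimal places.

E[N²] = (-9)²(0.575) + (-4)²(0.25) + (-1)²(0.1) + (5)²(0.075) = 52.55

52.5500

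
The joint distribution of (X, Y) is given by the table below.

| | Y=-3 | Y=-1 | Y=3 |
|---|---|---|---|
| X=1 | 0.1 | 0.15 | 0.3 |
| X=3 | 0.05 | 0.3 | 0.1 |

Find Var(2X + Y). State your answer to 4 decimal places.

E[X] = 1.9,  E[Y] = 0.3,  E[XY] = 0
Var(X) = 4.6 − (1.9)² = 0.99;  Var(Y) = 5.4 − (0.3)² = 5.31
Cov(X,Y) = 0 − (1.9)(0.3) = -0.57
Var(2X + Y) = (2)²·0.99 + (1)²·5.31 + 2·(2)·(1)·-0.57 = 6.99

6.9900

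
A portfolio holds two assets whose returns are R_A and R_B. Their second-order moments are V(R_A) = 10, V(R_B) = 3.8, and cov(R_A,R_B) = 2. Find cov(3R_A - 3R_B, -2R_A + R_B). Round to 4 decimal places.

cov(3R_A - 3R_B, -2R_A + R_B) = (3)(-2)V(R_A) + (-3)(1)V(R_B) + [(3)(1) + (-3)(-2)]cov(R_A,R_B)
= -6·10 + -3·3.8 + 9·2 = -53.4

-53.4000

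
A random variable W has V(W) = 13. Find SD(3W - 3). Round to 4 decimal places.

10.8167

V(3W - 3) = (3)²·13 = 117
SD(3W - 3) = √117 ≈ 10.8167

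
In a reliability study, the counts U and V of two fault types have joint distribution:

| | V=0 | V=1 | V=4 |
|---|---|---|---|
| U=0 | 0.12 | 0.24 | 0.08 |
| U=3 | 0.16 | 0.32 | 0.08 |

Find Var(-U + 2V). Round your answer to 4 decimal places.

9.3216

E[U] = 1.68,  E[V] = 1.2,  E[UV] = 1.92
Var(U) = 5.04 − (1.68)² = 2.2176;  Var(V) = 3.12 − (1.2)² = 1.68
Cov(U,V) = 1.92 − (1.68)(1.2) = -0.096
Var(-U + 2V) = (-1)²·2.2176 + (2)²·1.68 + 2·(-1)·(2)·-0.096 = 9.3216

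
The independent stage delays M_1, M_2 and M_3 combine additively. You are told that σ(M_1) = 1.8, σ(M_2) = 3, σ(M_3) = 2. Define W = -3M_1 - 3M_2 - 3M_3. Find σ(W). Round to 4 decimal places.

12.0897

Var(M_1) = 3.24, Var(M_2) = 9, Var(M_3) = 4
By independence, Var(W) = (-3)²Var(M_1) + (-3)²Var(M_2) + (-3)²Var(M_3)
= (-3)²·3.24 + (-3)²·9 + (-3)²·4 = 146.16
σ(W) = √146.16 ≈ 12.0897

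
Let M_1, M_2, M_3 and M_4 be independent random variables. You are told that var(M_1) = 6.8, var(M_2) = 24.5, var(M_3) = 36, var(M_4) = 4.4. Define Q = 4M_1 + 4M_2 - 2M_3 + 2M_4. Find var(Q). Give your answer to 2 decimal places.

662.40

By independence, var(Q) = (4)²var(M_1) + (4)²var(M_2) + (-2)²var(M_3) + (2)²var(M_4)
= (4)²·6.8 + (4)²·24.5 + (-2)²·36 + (2)²·4.4 = 662.4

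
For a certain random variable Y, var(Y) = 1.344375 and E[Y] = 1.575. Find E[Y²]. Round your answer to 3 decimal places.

E[Y²] = var(Y) + (E[Y])² = 1.344375 + (1.575)² = 3.825

3.825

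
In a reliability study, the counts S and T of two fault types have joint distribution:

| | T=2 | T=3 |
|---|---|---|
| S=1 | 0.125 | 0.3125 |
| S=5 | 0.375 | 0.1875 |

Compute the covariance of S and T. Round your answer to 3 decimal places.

-0.375

E[S] = 3.25,  E[T] = 2.5
E[ST] = 7.75
cov(S,T) = E[ST] − E[S]E[T] = 7.75 − (3.25)(2.5) = -0.375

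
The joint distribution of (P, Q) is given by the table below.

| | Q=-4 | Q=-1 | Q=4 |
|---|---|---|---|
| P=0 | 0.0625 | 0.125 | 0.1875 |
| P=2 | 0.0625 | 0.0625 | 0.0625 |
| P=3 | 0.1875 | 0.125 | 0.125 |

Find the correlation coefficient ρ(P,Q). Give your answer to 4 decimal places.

E[P] = 1.6875,  E[Q] = -0.0625
E[PQ] = -1.25
cov(P,Q) = E[PQ] − E[P]E[Q] = -1.25 − (1.6875)(-0.0625) = -1.14453125
V(P) = 1.83984375,  V(Q) = 11.30859375
ρ = -1.14453125 / √(1.83984375·11.30859375) ≈ -0.2509

-0.2509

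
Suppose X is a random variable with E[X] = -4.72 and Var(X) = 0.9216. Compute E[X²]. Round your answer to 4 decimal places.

23.2000

E[X²] = Var(X) + (E[X])² = 0.9216 + (-4.72)² = 23.2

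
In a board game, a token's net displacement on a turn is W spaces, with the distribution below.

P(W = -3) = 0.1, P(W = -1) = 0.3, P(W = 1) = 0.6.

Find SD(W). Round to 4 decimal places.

E[W] = (-3)(0.1) + (-1)(0.3) + (1)(0.6) = 0
E[W²] = (-3)²(0.1) + (-1)²(0.3) + (1)²(0.6) = 1.8
Var(W) = E[W²] − (E[W])² = 1.8 − (0)² = 1.8
SD(W) = √1.8 ≈ 1.3416

1.3416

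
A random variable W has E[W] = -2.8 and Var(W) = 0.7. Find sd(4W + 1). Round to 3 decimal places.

3.347

Var(4W + 1) = (4)²·0.7 = 11.2
sd(4W + 1) = √11.2 ≈ 3.347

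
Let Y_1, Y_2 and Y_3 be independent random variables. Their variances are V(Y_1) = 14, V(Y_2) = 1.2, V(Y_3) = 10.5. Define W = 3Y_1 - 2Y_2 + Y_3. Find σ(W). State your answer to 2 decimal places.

By independence, V(W) = (3)²V(Y_1) + (-2)²V(Y_2) + (1)²V(Y_3)
= (3)²·14 + (-2)²·1.2 + (1)²·10.5 = 141.3
σ(W) = √141.3 ≈ 11.89

11.89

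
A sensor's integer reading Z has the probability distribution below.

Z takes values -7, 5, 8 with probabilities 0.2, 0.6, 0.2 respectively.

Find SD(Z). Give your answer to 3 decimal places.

E[Z] = (-7)(0.2) + (5)(0.6) + (8)(0.2) = 3.2
E[Z²] = (-7)²(0.2) + (5)²(0.6) + (8)²(0.2) = 37.6
var(Z) = E[Z²] − (E[Z])² = 37.6 − (3.2)² = 27.36
SD(Z) = √27.36 ≈ 5.231

5.231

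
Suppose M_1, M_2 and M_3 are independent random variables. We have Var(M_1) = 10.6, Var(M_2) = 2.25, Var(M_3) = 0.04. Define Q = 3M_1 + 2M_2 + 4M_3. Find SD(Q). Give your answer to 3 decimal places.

10.249

By independence, Var(Q) = (3)²Var(M_1) + (2)²Var(M_2) + (4)²Var(M_3)
= (3)²·10.6 + (2)²·2.25 + (4)²·0.04 = 105.04
SD(Q) = √105.04 ≈ 10.249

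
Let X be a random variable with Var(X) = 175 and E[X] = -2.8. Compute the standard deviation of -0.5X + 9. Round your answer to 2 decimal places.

6.61

Var(-0.5X + 9) = (-0.5)²·175 = 43.75
SD(-0.5X + 9) = √43.75 ≈ 6.61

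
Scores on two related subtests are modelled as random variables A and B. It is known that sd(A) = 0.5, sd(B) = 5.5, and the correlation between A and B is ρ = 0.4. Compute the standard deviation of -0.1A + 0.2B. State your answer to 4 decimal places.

1.0810

V(A) = (0.5)² = 0.25;  V(B) = (5.5)² = 30.25
Cov(A,B) = ρ·sd(A)·sd(B) = 0.4·0.5·5.5 = 1.1
V(-0.1A + 0.2B) = (-0.1)²·V(A) + (0.2)²·V(B) + 2·(-0.1)·(0.2)·Cov(A,B)
= 0.01·0.25 + 0.04·30.25 + -0.04·1.1 = 1.1685
sd(-0.1A + 0.2B) = √1.1685 ≈ 1.0810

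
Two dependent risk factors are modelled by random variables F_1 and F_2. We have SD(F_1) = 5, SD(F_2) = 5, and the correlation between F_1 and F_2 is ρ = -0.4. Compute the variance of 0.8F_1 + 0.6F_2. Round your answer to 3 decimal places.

15.400

Var(F_1) = (5)² = 25;  Var(F_2) = (5)² = 25
Cov(F_1,F_2) = ρ·SD(F_1)·SD(F_2) = -0.4·5·5 = -10
Var(0.8F_1 + 0.6F_2) = (0.8)²·Var(F_1) + (0.6)²·Var(F_2) + 2·(0.8)·(0.6)·Cov(F_1,F_2)
= 0.64·25 + 0.36·25 + 0.96·-10 = 15.4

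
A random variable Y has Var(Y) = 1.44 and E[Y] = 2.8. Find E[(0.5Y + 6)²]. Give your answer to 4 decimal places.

E[0.5Y + 6] = 0.5·2.8 + 6 = 7.4
Var(0.5Y + 6) = (0.5)²·1.44 = 0.36
E[(0.5Y + 6)²] = Var((0.5Y + 6)) + (E[(0.5Y + 6)])² = 0.36 + (7.4)² = 55.12

55.1200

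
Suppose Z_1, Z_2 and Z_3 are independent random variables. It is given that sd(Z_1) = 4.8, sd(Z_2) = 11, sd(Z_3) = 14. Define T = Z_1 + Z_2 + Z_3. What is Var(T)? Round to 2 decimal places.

Var(Z_1) = 23.04, Var(Z_2) = 121, Var(Z_3) = 196
By independence, Var(T) = (1)²Var(Z_1) + (1)²Var(Z_2) + (1)²Var(Z_3)
= (1)²·23.04 + (1)²·121 + (1)²·196 = 340.04

340.04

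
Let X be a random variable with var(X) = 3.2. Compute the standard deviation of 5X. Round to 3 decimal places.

8.944

var(5X) = (5)²·3.2 = 80
SD(5X) = √80 ≈ 8.944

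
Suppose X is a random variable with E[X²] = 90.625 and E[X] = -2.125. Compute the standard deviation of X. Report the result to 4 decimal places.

Var(X) = 90.625 − (-2.125)² = 86.109375
SD(X) = √86.109375 ≈ 9.2795

9.2795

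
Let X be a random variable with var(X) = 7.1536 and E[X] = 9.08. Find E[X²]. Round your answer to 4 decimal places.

89.6000

E[X²] = var(X) + (E[X])² = 7.1536 + (9.08)² = 89.6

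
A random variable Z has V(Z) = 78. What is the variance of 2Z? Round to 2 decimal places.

312.00

V(2Z) = (2)²·V(Z) = 4·78 = 312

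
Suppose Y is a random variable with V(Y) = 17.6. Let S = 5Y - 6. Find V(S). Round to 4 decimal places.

440.0000

V(5Y - 6) = (5)²·V(Y) = 25·17.6 = 440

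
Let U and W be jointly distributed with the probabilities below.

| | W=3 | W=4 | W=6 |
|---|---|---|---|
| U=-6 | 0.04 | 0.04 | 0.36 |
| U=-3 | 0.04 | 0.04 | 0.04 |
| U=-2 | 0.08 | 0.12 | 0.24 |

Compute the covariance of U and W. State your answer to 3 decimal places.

-0.654

E[U] = -3.88,  E[W] = 5.12
E[UW] = -20.52
Cov(U,W) = E[UW] − E[U]E[W] = -20.52 − (-3.88)(5.12) = -0.6544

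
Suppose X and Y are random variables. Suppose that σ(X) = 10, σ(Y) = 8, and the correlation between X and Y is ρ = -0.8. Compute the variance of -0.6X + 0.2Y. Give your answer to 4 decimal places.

var(X) = (10)² = 100;  var(Y) = (8)² = 64
cov(X,Y) = ρ·σ(X)·σ(Y) = -0.8·10·8 = -64
var(-0.6X + 0.2Y) = (-0.6)²·var(X) + (0.2)²·var(Y) + 2·(-0.6)·(0.2)·cov(X,Y)
= 0.36·100 + 0.04·64 + -0.24·-64 = 53.92

53.9200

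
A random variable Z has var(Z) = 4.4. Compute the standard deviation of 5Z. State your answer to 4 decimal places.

var(5Z) = (5)²·4.4 = 110
SD(5Z) = √110 ≈ 10.4881

10.4881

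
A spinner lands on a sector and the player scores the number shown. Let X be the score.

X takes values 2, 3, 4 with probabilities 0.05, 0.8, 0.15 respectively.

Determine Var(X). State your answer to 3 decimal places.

E[X] = (2)(0.05) + (3)(0.8) + (4)(0.15) = 3.1
E[X²] = (2)²(0.05) + (3)²(0.8) + (4)²(0.15) = 9.8
Var(X) = E[X²] − (E[X])² = 9.8 − (3.1)² = 0.19

0.190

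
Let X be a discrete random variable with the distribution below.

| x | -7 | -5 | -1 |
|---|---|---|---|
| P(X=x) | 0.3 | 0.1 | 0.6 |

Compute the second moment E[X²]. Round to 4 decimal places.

E[X²] = (-7)²(0.3) + (-5)²(0.1) + (-1)²(0.6) = 17.8

17.8000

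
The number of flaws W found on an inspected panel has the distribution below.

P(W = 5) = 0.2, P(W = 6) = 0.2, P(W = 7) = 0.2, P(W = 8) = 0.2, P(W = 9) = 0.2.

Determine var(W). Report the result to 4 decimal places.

2.0000

E[W] = (5)(0.2) + (6)(0.2) + (7)(0.2) + (8)(0.2) + (9)(0.2) = 7
E[W²] = (5)²(0.2) + (6)²(0.2) + (7)²(0.2) + (8)²(0.2) + (9)²(0.2) = 51
var(W) = E[W²] − (E[W])² = 51 − (7)² = 2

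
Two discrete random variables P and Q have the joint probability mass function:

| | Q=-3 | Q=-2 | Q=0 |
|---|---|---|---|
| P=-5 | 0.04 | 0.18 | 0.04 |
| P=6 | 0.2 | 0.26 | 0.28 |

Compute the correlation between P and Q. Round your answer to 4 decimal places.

E[P] = 3.14,  E[Q] = -1.6
E[PQ] = -4.32
Cov(P,Q) = E[PQ] − E[P]E[Q] = -4.32 − (3.14)(-1.6) = 0.704
Var(P) = 23.2804,  Var(Q) = 1.36
ρ = 0.704 / √(23.2804·1.36) ≈ 0.1251

0.1251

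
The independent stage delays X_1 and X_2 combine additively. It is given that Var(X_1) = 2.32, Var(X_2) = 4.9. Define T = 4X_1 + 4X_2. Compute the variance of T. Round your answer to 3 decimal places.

By independence, Var(T) = (4)²Var(X_1) + (4)²Var(X_2)
= (4)²·2.32 + (4)²·4.9 = 115.52

115.520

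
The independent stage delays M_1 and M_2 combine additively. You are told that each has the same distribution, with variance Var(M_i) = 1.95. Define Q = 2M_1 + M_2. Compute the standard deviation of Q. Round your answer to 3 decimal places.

3.122

By independence, Var(Q) = (2)²Var(M_1) + (1)²Var(M_2)
= (2)²·1.95 + (1)²·1.95 = 9.75
SD(Q) = √9.75 ≈ 3.122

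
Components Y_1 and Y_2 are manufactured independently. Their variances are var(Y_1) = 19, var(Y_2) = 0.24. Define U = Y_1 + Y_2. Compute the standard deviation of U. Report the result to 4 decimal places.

4.3863

By independence, var(U) = (1)²var(Y_1) + (1)²var(Y_2)
= (1)²·19 + (1)²·0.24 = 19.24
SD(U) = √19.24 ≈ 4.3863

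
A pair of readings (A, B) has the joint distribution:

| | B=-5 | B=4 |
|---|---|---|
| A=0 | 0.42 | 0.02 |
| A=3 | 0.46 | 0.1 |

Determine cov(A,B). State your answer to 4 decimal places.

0.8856

E[A] = 1.68,  E[B] = -3.92
E[AB] = -5.7
cov(A,B) = E[AB] − E[A]E[B] = -5.7 − (1.68)(-3.92) = 0.8856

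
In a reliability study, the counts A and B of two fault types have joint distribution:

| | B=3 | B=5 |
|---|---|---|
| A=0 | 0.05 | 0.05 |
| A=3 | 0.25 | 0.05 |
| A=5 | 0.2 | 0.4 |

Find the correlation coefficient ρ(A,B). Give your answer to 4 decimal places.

0.2535

E[A] = 3.9,  E[B] = 4
E[AB] = 16
Cov(A,B) = E[AB] − E[A]E[B] = 16 − (3.9)(4) = 0.4
Var(A) = 2.49,  Var(B) = 1
ρ = 0.4 / √(2.49·1) ≈ 0.2535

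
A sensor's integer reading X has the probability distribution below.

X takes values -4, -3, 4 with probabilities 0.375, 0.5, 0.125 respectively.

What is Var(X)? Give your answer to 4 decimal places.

E[X] = (-4)(0.375) + (-3)(0.5) + (4)(0.125) = -2.5
E[X²] = (-4)²(0.375) + (-3)²(0.5) + (4)²(0.125) = 12.5
Var(X) = E[X²] − (E[X])² = 12.5 − (-2.5)² = 6.25

6.2500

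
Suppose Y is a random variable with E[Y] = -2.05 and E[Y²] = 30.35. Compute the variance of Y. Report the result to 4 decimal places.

26.1475

Var(Y) = 30.35 − (-2.05)² = 26.1475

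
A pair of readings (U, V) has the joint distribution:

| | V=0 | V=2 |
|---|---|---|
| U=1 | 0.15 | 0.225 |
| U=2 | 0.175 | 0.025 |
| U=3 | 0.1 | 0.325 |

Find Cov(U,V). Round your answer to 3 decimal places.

0.143

E[U] = 2.05,  E[V] = 1.15
E[UV] = 2.5
Cov(U,V) = E[UV] − E[U]E[V] = 2.5 − (2.05)(1.15) = 0.1425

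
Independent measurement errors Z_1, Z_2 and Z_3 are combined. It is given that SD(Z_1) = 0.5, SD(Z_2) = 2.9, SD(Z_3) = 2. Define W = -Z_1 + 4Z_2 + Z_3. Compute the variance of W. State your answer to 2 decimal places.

var(Z_1) = 0.25, var(Z_2) = 8.41, var(Z_3) = 4
By independence, var(W) = (-1)²var(Z_1) + (4)²var(Z_2) + (1)²var(Z_3)
= (-1)²·0.25 + (4)²·8.41 + (1)²·4 = 138.81

138.81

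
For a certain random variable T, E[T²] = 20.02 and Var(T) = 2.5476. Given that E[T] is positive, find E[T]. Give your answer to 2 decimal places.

(E[T])² = E[T²] − Var(T) = 20.02 − 2.5476 = 17.4724
E[T] = √17.4724 = 4.18

4.18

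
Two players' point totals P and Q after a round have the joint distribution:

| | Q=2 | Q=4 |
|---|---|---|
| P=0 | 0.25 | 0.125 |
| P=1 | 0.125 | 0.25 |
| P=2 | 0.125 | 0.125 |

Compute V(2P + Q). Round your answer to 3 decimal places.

E[P] = 0.875,  E[Q] = 3,  E[PQ] = 2.75
V(P) = 1.375 − (0.875)² = 0.609375;  V(Q) = 10 − (3)² = 1
Cov(P,Q) = 2.75 − (0.875)(3) = 0.125
V(2P + Q) = (2)²·0.609375 + (1)²·1 + 2·(2)·(1)·0.125 = 3.9375

3.938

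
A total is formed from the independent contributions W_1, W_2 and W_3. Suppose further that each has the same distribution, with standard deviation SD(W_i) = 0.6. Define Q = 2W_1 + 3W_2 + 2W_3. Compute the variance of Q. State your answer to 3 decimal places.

6.120

Var(W_i) = (0.6)² = 0.36
By independence, Var(Q) = (2)²Var(W_1) + (3)²Var(W_2) + (2)²Var(W_3)
= (2)²·0.36 + (3)²·0.36 + (2)²·0.36 = 6.12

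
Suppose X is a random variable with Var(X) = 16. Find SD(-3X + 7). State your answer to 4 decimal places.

Var(-3X + 7) = (-3)²·16 = 144
SD(-3X + 7) = √144 ≈ 12.0000

12.0000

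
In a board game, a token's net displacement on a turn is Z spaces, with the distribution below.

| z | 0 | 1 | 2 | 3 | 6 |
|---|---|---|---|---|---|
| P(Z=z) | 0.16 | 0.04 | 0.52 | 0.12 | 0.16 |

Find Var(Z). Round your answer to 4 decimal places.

E[Z] = (0)(0.16) + (1)(0.04) + (2)(0.52) + (3)(0.12) + (6)(0.16) = 2.4
E[Z²] = (0)²(0.16) + (1)²(0.04) + (2)²(0.52) + (3)²(0.12) + (6)²(0.16) = 8.96
Var(Z) = E[Z²] − (E[Z])² = 8.96 − (2.4)² = 3.2

3.2000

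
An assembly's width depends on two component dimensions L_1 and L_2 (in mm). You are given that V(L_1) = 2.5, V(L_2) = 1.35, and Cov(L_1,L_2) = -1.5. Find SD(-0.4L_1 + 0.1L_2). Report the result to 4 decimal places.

V(-0.4L_1 + 0.1L_2) = (-0.4)²·V(L_1) + (0.1)²·V(L_2) + 2·(-0.4)·(0.1)·Cov(L_1,L_2)
= 0.16·2.5 + 0.01·1.35 + -0.08·-1.5 = 0.5335
SD(-0.4L_1 + 0.1L_2) = √0.5335 ≈ 0.7304

0.7304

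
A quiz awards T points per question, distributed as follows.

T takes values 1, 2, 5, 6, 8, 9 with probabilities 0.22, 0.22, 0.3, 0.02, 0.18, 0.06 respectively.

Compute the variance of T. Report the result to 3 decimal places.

7.552

E[T] = (1)(0.22) + (2)(0.22) + (5)(0.3) + (6)(0.02) + (8)(0.18) + (9)(0.06) = 4.26
E[T²] = (1)²(0.22) + (2)²(0.22) + (5)²(0.3) + (6)²(0.02) + (8)²(0.18) + (9)²(0.06) = 25.7
Var(T) = E[T²] − (E[T])² = 25.7 − (4.26)² = 7.5524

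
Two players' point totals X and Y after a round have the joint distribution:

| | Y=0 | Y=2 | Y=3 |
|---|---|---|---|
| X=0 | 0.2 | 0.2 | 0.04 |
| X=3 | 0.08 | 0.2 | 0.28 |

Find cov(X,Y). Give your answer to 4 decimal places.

0.7632

E[X] = 1.68,  E[Y] = 1.76
E[XY] = 3.72
cov(X,Y) = E[XY] − E[X]E[Y] = 3.72 − (1.68)(1.76) = 0.7632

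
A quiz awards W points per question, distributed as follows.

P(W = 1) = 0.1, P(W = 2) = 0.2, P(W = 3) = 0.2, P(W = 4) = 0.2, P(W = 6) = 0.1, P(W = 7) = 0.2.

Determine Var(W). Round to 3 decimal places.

E[W] = (1)(0.1) + (2)(0.2) + (3)(0.2) + (4)(0.2) + (6)(0.1) + (7)(0.2) = 3.9
E[W²] = (1)²(0.1) + (2)²(0.2) + (3)²(0.2) + (4)²(0.2) + (6)²(0.1) + (7)²(0.2) = 19.3
Var(W) = E[W²] − (E[W])² = 19.3 − (3.9)² = 4.09

4.090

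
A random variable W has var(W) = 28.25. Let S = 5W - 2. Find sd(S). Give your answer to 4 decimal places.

var(5W - 2) = (5)²·28.25 = 706.25
sd(S) = √706.25 ≈ 26.5754

26.5754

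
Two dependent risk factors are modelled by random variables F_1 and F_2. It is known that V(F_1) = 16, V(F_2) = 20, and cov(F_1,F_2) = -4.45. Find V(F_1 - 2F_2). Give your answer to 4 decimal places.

V(F_1 - 2F_2) = (1)²·V(F_1) + (-2)²·V(F_2) + 2·(1)·(-2)·cov(F_1,F_2)
= 1·16 + 4·20 + -4·-4.45 = 113.8

113.8000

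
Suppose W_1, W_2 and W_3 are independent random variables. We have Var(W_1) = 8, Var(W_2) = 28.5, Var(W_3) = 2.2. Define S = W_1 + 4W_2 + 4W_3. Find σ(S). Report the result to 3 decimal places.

22.343

By independence, Var(S) = (1)²Var(W_1) + (4)²Var(W_2) + (4)²Var(W_3)
= (1)²·8 + (4)²·28.5 + (4)²·2.2 = 499.2
σ(S) = √499.2 ≈ 22.343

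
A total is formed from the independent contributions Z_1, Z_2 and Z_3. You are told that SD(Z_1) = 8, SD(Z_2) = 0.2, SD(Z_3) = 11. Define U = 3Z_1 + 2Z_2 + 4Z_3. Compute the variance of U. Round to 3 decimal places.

2512.160

Var(Z_1) = 64, Var(Z_2) = 0.04, Var(Z_3) = 121
By independence, Var(U) = (3)²Var(Z_1) + (2)²Var(Z_2) + (4)²Var(Z_3)
= (3)²·64 + (2)²·0.04 + (4)²·121 = 2512.16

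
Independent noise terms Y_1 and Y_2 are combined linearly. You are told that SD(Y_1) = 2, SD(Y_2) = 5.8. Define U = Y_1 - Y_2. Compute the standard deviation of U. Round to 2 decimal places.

V(Y_1) = 4, V(Y_2) = 33.64
By independence, V(U) = (1)²V(Y_1) + (-1)²V(Y_2)
= (1)²·4 + (-1)²·33.64 = 37.64
SD(U) = √37.64 ≈ 6.14

6.14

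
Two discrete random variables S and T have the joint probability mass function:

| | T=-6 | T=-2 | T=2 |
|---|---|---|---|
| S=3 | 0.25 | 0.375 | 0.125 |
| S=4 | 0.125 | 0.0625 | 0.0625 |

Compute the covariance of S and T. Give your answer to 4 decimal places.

E[S] = 3.25,  E[T] = -2.75
E[ST] = -9
Cov(S,T) = E[ST] − E[S]E[T] = -9 − (3.25)(-2.75) = -0.0625

-0.0625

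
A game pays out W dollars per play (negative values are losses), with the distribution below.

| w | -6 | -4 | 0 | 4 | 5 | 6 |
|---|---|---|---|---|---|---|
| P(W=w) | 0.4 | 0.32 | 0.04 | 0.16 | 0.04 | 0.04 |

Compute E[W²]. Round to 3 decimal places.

E[W²] = (-6)²(0.4) + (-4)²(0.32) + (0)²(0.04) + (4)²(0.16) + (5)²(0.04) + (6)²(0.04) = 24.52

24.520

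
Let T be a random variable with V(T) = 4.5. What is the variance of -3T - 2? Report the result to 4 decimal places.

40.5000

V(-3T - 2) = (-3)²·V(T) = 9·4.5 = 40.5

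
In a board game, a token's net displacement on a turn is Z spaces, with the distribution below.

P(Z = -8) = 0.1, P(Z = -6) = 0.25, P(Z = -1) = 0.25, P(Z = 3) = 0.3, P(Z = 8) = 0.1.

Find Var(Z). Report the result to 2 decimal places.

E[Z] = (-8)(0.1) + (-6)(0.25) + (-1)(0.25) + (3)(0.3) + (8)(0.1) = -0.85
E[Z²] = (-8)²(0.1) + (-6)²(0.25) + (-1)²(0.25) + (3)²(0.3) + (8)²(0.1) = 24.75
Var(Z) = E[Z²] − (E[Z])² = 24.75 − (-0.85)² = 24.0275

24.03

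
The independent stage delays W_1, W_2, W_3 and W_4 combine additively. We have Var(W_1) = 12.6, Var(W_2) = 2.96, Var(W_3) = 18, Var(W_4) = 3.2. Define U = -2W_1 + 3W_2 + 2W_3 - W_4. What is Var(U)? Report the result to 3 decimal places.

152.240

By independence, Var(U) = (-2)²Var(W_1) + (3)²Var(W_2) + (2)²Var(W_3) + (-1)²Var(W_4)
= (-2)²·12.6 + (3)²·2.96 + (2)²·18 + (-1)²·3.2 = 152.24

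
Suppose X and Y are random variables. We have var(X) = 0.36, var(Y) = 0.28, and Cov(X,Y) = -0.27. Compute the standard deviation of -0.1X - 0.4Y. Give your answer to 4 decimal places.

0.1637

var(-0.1X - 0.4Y) = (-0.1)²·var(X) + (-0.4)²·var(Y) + 2·(-0.1)·(-0.4)·Cov(X,Y)
= 0.01·0.36 + 0.16·0.28 + 0.08·-0.27 = 0.0268
SD(-0.1X - 0.4Y) = √0.0268 ≈ 0.1637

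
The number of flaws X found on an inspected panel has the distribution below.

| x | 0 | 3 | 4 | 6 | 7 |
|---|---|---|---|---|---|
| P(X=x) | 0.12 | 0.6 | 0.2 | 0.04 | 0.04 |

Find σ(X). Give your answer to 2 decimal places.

E[X] = (0)(0.12) + (3)(0.6) + (4)(0.2) + (6)(0.04) + (7)(0.04) = 3.12
E[X²] = (0)²(0.12) + (3)²(0.6) + (4)²(0.2) + (6)²(0.04) + (7)²(0.04) = 12
Var(X) = E[X²] − (E[X])² = 12 − (3.12)² = 2.2656
σ(X) = √2.2656 ≈ 1.51

1.51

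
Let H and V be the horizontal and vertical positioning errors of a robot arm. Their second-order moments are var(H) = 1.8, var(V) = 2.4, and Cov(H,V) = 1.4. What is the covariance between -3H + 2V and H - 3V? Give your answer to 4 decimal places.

Cov(-3H + 2V, H - 3V) = (-3)(1)var(H) + (2)(-3)var(V) + [(-3)(-3) + (2)(1)]Cov(H,V)
= -3·1.8 + -6·2.4 + 11·1.4 = -4.4

-4.4000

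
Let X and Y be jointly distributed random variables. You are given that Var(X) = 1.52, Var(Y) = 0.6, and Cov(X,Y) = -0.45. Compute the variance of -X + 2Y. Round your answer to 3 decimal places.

5.720

Var(-X + 2Y) = (-1)²·Var(X) + (2)²·Var(Y) + 2·(-1)·(2)·Cov(X,Y)
= 1·1.52 + 4·0.6 + -4·-0.45 = 5.72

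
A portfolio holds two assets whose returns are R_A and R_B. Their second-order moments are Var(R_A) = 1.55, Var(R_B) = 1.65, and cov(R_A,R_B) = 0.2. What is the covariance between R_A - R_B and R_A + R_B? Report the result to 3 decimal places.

-0.100

cov(R_A - R_B, R_A + R_B) = (1)(1)Var(R_A) + (-1)(1)Var(R_B) + [(1)(1) + (-1)(1)]cov(R_A,R_B)
= 1·1.55 + -1·1.65 + 0·0.2 = -0.1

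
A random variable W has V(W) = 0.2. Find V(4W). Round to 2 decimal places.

V(4W) = (4)²·V(W) = 16·0.2 = 3.2

3.20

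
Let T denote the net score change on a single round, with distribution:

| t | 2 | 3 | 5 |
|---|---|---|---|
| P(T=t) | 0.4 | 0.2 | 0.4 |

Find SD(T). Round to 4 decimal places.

E[T] = (2)(0.4) + (3)(0.2) + (5)(0.4) = 3.4
E[T²] = (2)²(0.4) + (3)²(0.2) + (5)²(0.4) = 13.4
Var(T) = E[T²] − (E[T])² = 13.4 − (3.4)² = 1.84
SD(T) = √1.84 ≈ 1.3565

1.3565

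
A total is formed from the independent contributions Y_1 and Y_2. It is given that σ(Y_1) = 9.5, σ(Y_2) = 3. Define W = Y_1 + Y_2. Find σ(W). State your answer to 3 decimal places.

9.962

V(Y_1) = 90.25, V(Y_2) = 9
By independence, V(W) = (1)²V(Y_1) + (1)²V(Y_2)
= (1)²·90.25 + (1)²·9 = 99.25
σ(W) = √99.25 ≈ 9.962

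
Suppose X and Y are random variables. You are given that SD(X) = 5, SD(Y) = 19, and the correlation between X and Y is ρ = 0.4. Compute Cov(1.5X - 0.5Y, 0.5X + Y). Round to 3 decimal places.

-114.250

var(X) = (5)² = 25;  var(Y) = (19)² = 361
Cov(X,Y) = ρ·SD(X)·SD(Y) = 0.4·5·19 = 38
Cov(1.5X - 0.5Y, 0.5X + Y) = (1.5)(0.5)var(X) + (-0.5)(1)var(Y) + [(1.5)(1) + (-0.5)(0.5)]Cov(X,Y)
= 0.75·25 + -0.5·361 + 1.25·38 = -114.25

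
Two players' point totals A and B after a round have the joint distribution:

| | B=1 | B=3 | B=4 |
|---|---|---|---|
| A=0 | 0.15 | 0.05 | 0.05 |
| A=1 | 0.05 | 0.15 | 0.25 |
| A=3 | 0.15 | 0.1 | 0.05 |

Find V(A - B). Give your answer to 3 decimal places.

E[A] = 1.35,  E[B] = 2.65,  E[AB] = 3.45
V(A) = 3.15 − (1.35)² = 1.3275;  V(B) = 8.65 − (2.65)² = 1.6275
Cov(A,B) = 3.45 − (1.35)(2.65) = -0.1275
V(A - B) = (1)²·1.3275 + (-1)²·1.6275 + 2·(1)·(-1)·-0.1275 = 3.21

3.210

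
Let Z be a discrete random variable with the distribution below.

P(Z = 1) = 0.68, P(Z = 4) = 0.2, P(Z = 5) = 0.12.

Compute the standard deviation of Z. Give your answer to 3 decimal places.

1.598

E[Z] = (1)(0.68) + (4)(0.2) + (5)(0.12) = 2.08
E[Z²] = (1)²(0.68) + (4)²(0.2) + (5)²(0.12) = 6.88
V(Z) = E[Z²] − (E[Z])² = 6.88 − (2.08)² = 2.5536
σ(Z) = √2.5536 ≈ 1.598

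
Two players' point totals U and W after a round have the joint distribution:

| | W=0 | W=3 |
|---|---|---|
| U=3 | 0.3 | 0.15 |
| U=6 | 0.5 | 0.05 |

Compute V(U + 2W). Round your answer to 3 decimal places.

E[U] = 4.65,  E[W] = 0.6,  E[UW] = 2.25
V(U) = 23.85 − (4.65)² = 2.2275;  V(W) = 1.8 − (0.6)² = 1.44
Cov(U,W) = 2.25 − (4.65)(0.6) = -0.54
V(U + 2W) = (1)²·2.2275 + (2)²·1.44 + 2·(1)·(2)·-0.54 = 5.8275

5.828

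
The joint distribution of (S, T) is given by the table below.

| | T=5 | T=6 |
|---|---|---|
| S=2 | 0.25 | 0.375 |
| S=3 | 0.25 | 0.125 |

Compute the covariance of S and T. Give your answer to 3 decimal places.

-0.063

E[S] = 2.375,  E[T] = 5.5
E[ST] = 13
Cov(S,T) = E[ST] − E[S]E[T] = 13 − (2.375)(5.5) = -0.0625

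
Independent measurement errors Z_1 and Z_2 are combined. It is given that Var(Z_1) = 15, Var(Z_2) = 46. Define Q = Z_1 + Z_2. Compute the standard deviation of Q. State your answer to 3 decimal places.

By independence, Var(Q) = (1)²Var(Z_1) + (1)²Var(Z_2)
= (1)²·15 + (1)²·46 = 61
sd(Q) = √61 ≈ 7.810

7.810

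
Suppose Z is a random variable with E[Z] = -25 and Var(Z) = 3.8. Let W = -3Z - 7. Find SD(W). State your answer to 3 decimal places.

5.848

Var(-3Z - 7) = (-3)²·3.8 = 34.2
SD(W) = √34.2 ≈ 5.848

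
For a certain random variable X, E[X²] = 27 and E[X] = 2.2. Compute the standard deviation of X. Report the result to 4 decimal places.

4.7074

var(X) = 27 − (2.2)² = 22.16
σ(X) = √22.16 ≈ 4.7074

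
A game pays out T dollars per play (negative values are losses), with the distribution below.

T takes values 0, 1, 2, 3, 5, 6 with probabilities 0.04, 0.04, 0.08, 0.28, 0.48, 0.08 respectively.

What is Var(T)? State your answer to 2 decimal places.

2.39

E[T] = (0)(0.04) + (1)(0.04) + (2)(0.08) + (3)(0.28) + (5)(0.48) + (6)(0.08) = 3.92
E[T²] = (0)²(0.04) + (1)²(0.04) + (2)²(0.08) + (3)²(0.28) + (5)²(0.48) + (6)²(0.08) = 17.76
Var(T) = E[T²] − (E[T])² = 17.76 − (3.92)² = 2.3936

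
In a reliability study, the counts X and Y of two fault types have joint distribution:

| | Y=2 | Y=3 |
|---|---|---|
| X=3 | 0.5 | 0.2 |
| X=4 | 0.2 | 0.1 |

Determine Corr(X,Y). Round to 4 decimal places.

E[X] = 3.3,  E[Y] = 2.3
E[XY] = 7.6
Cov(X,Y) = E[XY] − E[X]E[Y] = 7.6 − (3.3)(2.3) = 0.01
V(X) = 0.21,  V(Y) = 0.21
ρ = 0.01 / √(0.21·0.21) ≈ 0.0476

0.0476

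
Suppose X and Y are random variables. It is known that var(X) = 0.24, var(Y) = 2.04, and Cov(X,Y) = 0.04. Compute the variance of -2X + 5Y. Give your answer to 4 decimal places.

var(-2X + 5Y) = (-2)²·var(X) + (5)²·var(Y) + 2·(-2)·(5)·Cov(X,Y)
= 4·0.24 + 25·2.04 + -20·0.04 = 51.16

51.1600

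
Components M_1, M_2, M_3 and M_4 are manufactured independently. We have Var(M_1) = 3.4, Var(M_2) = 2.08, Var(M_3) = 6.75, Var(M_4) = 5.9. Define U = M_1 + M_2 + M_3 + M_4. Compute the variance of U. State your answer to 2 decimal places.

By independence, Var(U) = (1)²Var(M_1) + (1)²Var(M_2) + (1)²Var(M_3) + (1)²Var(M_4)
= (1)²·3.4 + (1)²·2.08 + (1)²·6.75 + (1)²·5.9 = 18.13

18.13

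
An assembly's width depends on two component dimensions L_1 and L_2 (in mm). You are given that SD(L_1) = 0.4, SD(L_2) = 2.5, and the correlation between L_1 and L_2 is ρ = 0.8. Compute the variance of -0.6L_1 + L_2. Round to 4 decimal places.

Var(L_1) = (0.4)² = 0.16;  Var(L_2) = (2.5)² = 6.25
Cov(L_1,L_2) = ρ·SD(L_1)·SD(L_2) = 0.8·0.4·2.5 = 0.8
Var(-0.6L_1 + L_2) = (-0.6)²·Var(L_1) + (1)²·Var(L_2) + 2·(-0.6)·(1)·Cov(L_1,L_2)
= 0.36·0.16 + 1·6.25 + -1.2·0.8 = 5.3476

5.3476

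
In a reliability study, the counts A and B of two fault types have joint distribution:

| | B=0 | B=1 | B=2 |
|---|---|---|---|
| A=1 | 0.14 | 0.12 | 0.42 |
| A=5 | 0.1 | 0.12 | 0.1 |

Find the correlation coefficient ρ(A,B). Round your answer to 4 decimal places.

E[A] = 2.28,  E[B] = 1.28
E[AB] = 2.56
Cov(A,B) = E[AB] − E[A]E[B] = 2.56 − (2.28)(1.28) = -0.3584
var(A) = 3.4816,  var(B) = 0.6816
ρ = -0.3584 / √(3.4816·0.6816) ≈ -0.2327

-0.2327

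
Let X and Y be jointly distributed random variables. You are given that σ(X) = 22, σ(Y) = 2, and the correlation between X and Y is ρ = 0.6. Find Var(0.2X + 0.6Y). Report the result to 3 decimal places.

Var(X) = (22)² = 484;  Var(Y) = (2)² = 4
Cov(X,Y) = ρ·σ(X)·σ(Y) = 0.6·22·2 = 26.4
Var(0.2X + 0.6Y) = (0.2)²·Var(X) + (0.6)²·Var(Y) + 2·(0.2)·(0.6)·Cov(X,Y)
= 0.04·484 + 0.36·4 + 0.24·26.4 = 27.136

27.136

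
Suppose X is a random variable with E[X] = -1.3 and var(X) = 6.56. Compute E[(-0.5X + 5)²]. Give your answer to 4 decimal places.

33.5625

E[-0.5X + 5] = -0.5·-1.3 + 5 = 5.65
var(-0.5X + 5) = (-0.5)²·6.56 = 1.64
E[(-0.5X + 5)²] = var((-0.5X + 5)) + (E[(-0.5X + 5)])² = 1.64 + (5.65)² = 33.5625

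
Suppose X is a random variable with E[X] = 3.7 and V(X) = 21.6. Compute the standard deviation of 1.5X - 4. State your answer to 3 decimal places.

V(1.5X - 4) = (1.5)²·21.6 = 48.6
σ(1.5X - 4) = √48.6 ≈ 6.971

6.971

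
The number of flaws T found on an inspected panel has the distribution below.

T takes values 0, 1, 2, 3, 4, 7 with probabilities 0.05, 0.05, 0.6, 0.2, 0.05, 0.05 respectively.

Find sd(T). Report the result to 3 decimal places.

E[T] = (0)(0.05) + (1)(0.05) + (2)(0.6) + (3)(0.2) + (4)(0.05) + (7)(0.05) = 2.4
E[T²] = (0)²(0.05) + (1)²(0.05) + (2)²(0.6) + (3)²(0.2) + (4)²(0.05) + (7)²(0.05) = 7.5
Var(T) = E[T²] − (E[T])² = 7.5 − (2.4)² = 1.74
sd(T) = √1.74 ≈ 1.319

1.319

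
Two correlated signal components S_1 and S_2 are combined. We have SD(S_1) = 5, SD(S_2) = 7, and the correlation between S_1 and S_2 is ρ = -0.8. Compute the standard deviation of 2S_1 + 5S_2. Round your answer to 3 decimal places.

27.659

V(S_1) = (5)² = 25;  V(S_2) = (7)² = 49
Cov(S_1,S_2) = ρ·SD(S_1)·SD(S_2) = -0.8·5·7 = -28
V(2S_1 + 5S_2) = (2)²·V(S_1) + (5)²·V(S_2) + 2·(2)·(5)·Cov(S_1,S_2)
= 4·25 + 25·49 + 20·-28 = 765
SD(2S_1 + 5S_2) = √765 ≈ 27.659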